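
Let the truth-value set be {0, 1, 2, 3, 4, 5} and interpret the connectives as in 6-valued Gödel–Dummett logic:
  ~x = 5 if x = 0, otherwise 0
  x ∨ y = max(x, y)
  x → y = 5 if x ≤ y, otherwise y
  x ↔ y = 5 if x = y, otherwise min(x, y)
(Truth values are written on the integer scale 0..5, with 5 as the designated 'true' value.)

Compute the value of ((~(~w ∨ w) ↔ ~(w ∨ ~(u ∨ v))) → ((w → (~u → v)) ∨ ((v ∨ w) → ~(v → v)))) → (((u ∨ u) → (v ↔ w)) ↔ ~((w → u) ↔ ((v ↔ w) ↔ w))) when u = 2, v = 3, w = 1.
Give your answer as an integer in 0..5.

~w = ~1 = 0
~w ∨ w = 0 ∨ 1 = 1
~(~w ∨ w) = ~1 = 0
u ∨ v = 2 ∨ 3 = 3
~(u ∨ v) = ~3 = 0
w ∨ ~(u ∨ v) = 1 ∨ 0 = 1
~(w ∨ ~(u ∨ v)) = ~1 = 0
~(~w ∨ w) ↔ ~(w ∨ ~(u ∨ v)) = 0 ↔ 0 = 5
~u = ~2 = 0
~u → v = 0 → 3 = 5
w → (~u → v) = 1 → 5 = 5
v ∨ w = 3 ∨ 1 = 3
v → v = 3 → 3 = 5
~(v → v) = ~5 = 0
(v ∨ w) → ~(v → v) = 3 → 0 = 0
(w → (~u → v)) ∨ ((v ∨ w) → ~(v → v)) = 5 ∨ 0 = 5
(~(~w ∨ w) ↔ ~(w ∨ ~(u ∨ v))) → ((w → (~u → v)) ∨ ((v ∨ w) → ~(v → v))) = 5 → 5 = 5
u ∨ u = 2 ∨ 2 = 2
v ↔ w = 3 ↔ 1 = 1
(u ∨ u) → (v ↔ w) = 2 → 1 = 1
w → u = 1 → 2 = 5
v ↔ w = 3 ↔ 1 = 1
(v ↔ w) ↔ w = 1 ↔ 1 = 5
(w → u) ↔ ((v ↔ w) ↔ w) = 5 ↔ 5 = 5
~((w → u) ↔ ((v ↔ w) ↔ w)) = ~5 = 0
((u ∨ u) → (v ↔ w)) ↔ ~((w → u) ↔ ((v ↔ w) ↔ w)) = 1 ↔ 0 = 0
((~(~w ∨ w) ↔ ~(w ∨ ~(u ∨ v))) → ((w → (~u → v)) ∨ ((v ∨ w) → ~(v → v)))) → (((u ∨ u) → (v ↔ w)) ↔ ~((w → u) ↔ ((v ↔ w) ↔ w))) = 5 → 0 = 0

0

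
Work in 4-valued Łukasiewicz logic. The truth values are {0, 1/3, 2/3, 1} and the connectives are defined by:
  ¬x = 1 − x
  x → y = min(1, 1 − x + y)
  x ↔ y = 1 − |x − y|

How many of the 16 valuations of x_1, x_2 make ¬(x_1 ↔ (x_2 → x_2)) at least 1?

x_1 = 0, x_2 = 0 ↦ 1  ≥
x_1 = 0, x_2 = 1/3 ↦ 1  ≥
x_1 = 0, x_2 = 2/3 ↦ 1  ≥
x_1 = 0, x_2 = 1 ↦ 1  ≥
x_1 = 1/3, x_2 = 0 ↦ 2/3  <
x_1 = 1/3, x_2 = 1/3 ↦ 2/3  <
x_1 = 1/3, x_2 = 2/3 ↦ 2/3  <
x_1 = 1/3, x_2 = 1 ↦ 2/3  <
x_1 = 2/3, x_2 = 0 ↦ 1/3  <
x_1 = 2/3, x_2 = 1/3 ↦ 1/3  <
x_1 = 2/3, x_2 = 2/3 ↦ 1/3  <
x_1 = 2/3, x_2 = 1 ↦ 1/3  <
x_1 = 1, x_2 = 0 ↦ 0  <
x_1 = 1, x_2 = 1/3 ↦ 0  <
x_1 = 1, x_2 = 2/3 ↦ 0  <
x_1 = 1, x_2 = 1 ↦ 0  <
So 4 of the 16 assignments meet the threshold.

4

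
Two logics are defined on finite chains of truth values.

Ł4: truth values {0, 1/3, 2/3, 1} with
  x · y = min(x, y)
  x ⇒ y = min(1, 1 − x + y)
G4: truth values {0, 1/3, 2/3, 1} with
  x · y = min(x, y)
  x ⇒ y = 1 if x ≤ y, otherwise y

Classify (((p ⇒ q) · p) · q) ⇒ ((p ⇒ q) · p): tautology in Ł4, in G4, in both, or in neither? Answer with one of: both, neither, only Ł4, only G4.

both

In Ł4: every assignment gives 1 — tautology.
In G4: every assignment gives 1 — tautology.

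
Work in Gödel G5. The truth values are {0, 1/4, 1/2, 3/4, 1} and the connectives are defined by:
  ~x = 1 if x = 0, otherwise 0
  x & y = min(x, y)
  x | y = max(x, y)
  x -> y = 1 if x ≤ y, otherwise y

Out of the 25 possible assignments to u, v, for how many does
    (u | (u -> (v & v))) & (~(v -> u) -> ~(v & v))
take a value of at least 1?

value 1: 15 assignments (counts)
value 3/4: 3 assignments
value 1/2: 2 assignments
value 1/4: 1 assignment
value 0: 4 assignments
So 15 of the 25 assignments meet the threshold.

15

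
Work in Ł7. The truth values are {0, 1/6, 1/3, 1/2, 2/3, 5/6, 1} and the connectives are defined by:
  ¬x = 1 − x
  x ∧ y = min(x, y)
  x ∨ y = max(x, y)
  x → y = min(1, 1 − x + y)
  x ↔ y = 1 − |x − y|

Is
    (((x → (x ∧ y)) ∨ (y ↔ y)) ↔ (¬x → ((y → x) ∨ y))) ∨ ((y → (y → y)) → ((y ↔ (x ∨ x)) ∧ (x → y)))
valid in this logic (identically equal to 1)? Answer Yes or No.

Counterexample: take x = 0, y = 1/6.
x ∧ y = 0 ∧ 1/6 = 0
x → (x ∧ y) = 0 → 0 = 1
y ↔ y = 1/6 ↔ 1/6 = 1
(x → (x ∧ y)) ∨ (y ↔ y) = 1 ∨ 1 = 1
¬x = ¬0 = 1
y → x = 1/6 → 0 = 5/6
(y → x) ∨ y = 5/6 ∨ 1/6 = 5/6
¬x → ((y → x) ∨ y) = 1 → 5/6 = 5/6
((x → (x ∧ y)) ∨ (y ↔ y)) ↔ (¬x → ((y → x) ∨ y)) = 1 ↔ 5/6 = 5/6
y → y = 1/6 → 1/6 = 1
y → (y → y) = 1/6 → 1 = 1
x ∨ x = 0 ∨ 0 = 0
y ↔ (x ∨ x) = 1/6 ↔ 0 = 5/6
x → y = 0 → 1/6 = 1
(y ↔ (x ∨ x)) ∧ (x → y) = 5/6 ∧ 1 = 5/6
(y → (y → y)) → ((y ↔ (x ∨ x)) ∧ (x → y)) = 1 → 5/6 = 5/6
(((x → (x ∧ y)) ∨ (y ↔ y)) ↔ (¬x → ((y → x) ∨ y))) ∨ ((y → (y → y)) → ((y ↔ (x ∨ x)) ∧ (x → y))) = 5/6 ∨ 5/6 = 5/6
This gives 5/6 ≠ 1.

No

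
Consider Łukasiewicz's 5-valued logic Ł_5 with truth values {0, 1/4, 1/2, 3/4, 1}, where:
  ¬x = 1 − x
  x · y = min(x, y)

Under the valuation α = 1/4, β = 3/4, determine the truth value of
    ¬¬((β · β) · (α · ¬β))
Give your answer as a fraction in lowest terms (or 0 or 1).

β · β = 3/4 · 3/4 = 3/4
¬β = ¬3/4 = 1/4
α · ¬β = 1/4 · 1/4 = 1/4
(β · β) · (α · ¬β) = 3/4 · 1/4 = 1/4
¬((β · β) · (α · ¬β)) = ¬1/4 = 3/4
¬¬((β · β) · (α · ¬β)) = ¬3/4 = 1/4

1/4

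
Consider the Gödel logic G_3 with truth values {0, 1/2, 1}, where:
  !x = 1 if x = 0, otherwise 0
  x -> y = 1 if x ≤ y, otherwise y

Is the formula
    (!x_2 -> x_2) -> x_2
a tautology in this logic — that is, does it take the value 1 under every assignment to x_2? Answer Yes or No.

No

Counterexample: take x_2 = 1/2.
!x_2 = !1/2 = 0
!x_2 -> x_2 = 0 -> 1/2 = 1
(!x_2 -> x_2) -> x_2 = 1 -> 1/2 = 1/2
This gives 1/2 ≠ 1.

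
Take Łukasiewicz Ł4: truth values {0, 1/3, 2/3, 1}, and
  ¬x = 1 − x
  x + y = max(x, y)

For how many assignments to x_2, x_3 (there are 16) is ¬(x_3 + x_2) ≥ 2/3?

x_2 = 0, x_3 = 0 ↦ 1  ≥
x_2 = 0, x_3 = 1/3 ↦ 2/3  ≥
x_2 = 0, x_3 = 2/3 ↦ 1/3  <
x_2 = 0, x_3 = 1 ↦ 0  <
x_2 = 1/3, x_3 = 0 ↦ 2/3  ≥
x_2 = 1/3, x_3 = 1/3 ↦ 2/3  ≥
x_2 = 1/3, x_3 = 2/3 ↦ 1/3  <
x_2 = 1/3, x_3 = 1 ↦ 0  <
x_2 = 2/3, x_3 = 0 ↦ 1/3  <
x_2 = 2/3, x_3 = 1/3 ↦ 1/3  <
x_2 = 2/3, x_3 = 2/3 ↦ 1/3  <
x_2 = 2/3, x_3 = 1 ↦ 0  <
x_2 = 1, x_3 = 0 ↦ 0  <
x_2 = 1, x_3 = 1/3 ↦ 0  <
x_2 = 1, x_3 = 2/3 ↦ 0  <
x_2 = 1, x_3 = 1 ↦ 0  <
So 4 of the 16 assignments meet the threshold.

4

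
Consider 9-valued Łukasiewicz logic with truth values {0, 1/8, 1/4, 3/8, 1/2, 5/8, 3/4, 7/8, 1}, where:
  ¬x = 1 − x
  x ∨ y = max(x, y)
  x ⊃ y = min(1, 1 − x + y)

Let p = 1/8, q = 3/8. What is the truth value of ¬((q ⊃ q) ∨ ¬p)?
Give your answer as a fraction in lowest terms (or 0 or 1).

q ⊃ q = 3/8 ⊃ 3/8 = 1
¬p = ¬1/8 = 7/8
(q ⊃ q) ∨ ¬p = 1 ∨ 7/8 = 1
¬((q ⊃ q) ∨ ¬p) = ¬1 = 0

0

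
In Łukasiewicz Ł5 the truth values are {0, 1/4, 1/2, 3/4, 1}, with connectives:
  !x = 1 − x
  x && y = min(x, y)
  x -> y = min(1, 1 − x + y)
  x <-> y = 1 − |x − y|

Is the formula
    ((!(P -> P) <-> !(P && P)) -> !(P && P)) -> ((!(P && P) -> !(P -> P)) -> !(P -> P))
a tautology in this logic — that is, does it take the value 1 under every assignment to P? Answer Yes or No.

No

Counterexample: take P = 1/4.
P -> P = 1/4 -> 1/4 = 1
!(P -> P) = !1 = 0
P && P = 1/4 && 1/4 = 1/4
!(P && P) = !1/4 = 3/4
!(P -> P) <-> !(P && P) = 0 <-> 3/4 = 1/4
P && P = 1/4 && 1/4 = 1/4
!(P && P) = !1/4 = 3/4
(!(P -> P) <-> !(P && P)) -> !(P && P) = 1/4 -> 3/4 = 1
P && P = 1/4 && 1/4 = 1/4
!(P && P) = !1/4 = 3/4
P -> P = 1/4 -> 1/4 = 1
!(P -> P) = !1 = 0
!(P && P) -> !(P -> P) = 3/4 -> 0 = 1/4
P -> P = 1/4 -> 1/4 = 1
!(P -> P) = !1 = 0
(!(P && P) -> !(P -> P)) -> !(P -> P) = 1/4 -> 0 = 3/4
((!(P -> P) <-> !(P && P)) -> !(P && P)) -> ((!(P && P) -> !(P -> P)) -> !(P -> P)) = 1 -> 3/4 = 3/4
This gives 3/4 ≠ 1.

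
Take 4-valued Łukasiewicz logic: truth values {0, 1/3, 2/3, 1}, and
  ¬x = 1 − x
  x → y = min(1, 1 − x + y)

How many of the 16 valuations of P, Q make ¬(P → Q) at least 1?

1

P = 0, Q = 0 ↦ 0  <
P = 0, Q = 1/3 ↦ 0  <
P = 0, Q = 2/3 ↦ 0  <
P = 0, Q = 1 ↦ 0  <
P = 1/3, Q = 0 ↦ 1/3  <
P = 1/3, Q = 1/3 ↦ 0  <
P = 1/3, Q = 2/3 ↦ 0  <
P = 1/3, Q = 1 ↦ 0  <
P = 2/3, Q = 0 ↦ 2/3  <
P = 2/3, Q = 1/3 ↦ 1/3  <
P = 2/3, Q = 2/3 ↦ 0  <
P = 2/3, Q = 1 ↦ 0  <
P = 1, Q = 0 ↦ 1  ≥
P = 1, Q = 1/3 ↦ 2/3  <
P = 1, Q = 2/3 ↦ 1/3  <
P = 1, Q = 1 ↦ 0  <
So 1 of the 16 assignments meets the threshold.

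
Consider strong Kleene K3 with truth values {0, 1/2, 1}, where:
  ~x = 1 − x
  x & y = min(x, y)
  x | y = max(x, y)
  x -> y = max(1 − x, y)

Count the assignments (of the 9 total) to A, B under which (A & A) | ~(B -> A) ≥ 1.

A = 0, B = 0 ↦ 0  <
A = 0, B = 1/2 ↦ 1/2  <
A = 0, B = 1 ↦ 1  ≥
A = 1/2, B = 0 ↦ 1/2  <
A = 1/2, B = 1/2 ↦ 1/2  <
A = 1/2, B = 1 ↦ 1/2  <
A = 1, B = 0 ↦ 1  ≥
A = 1, B = 1/2 ↦ 1  ≥
A = 1, B = 1 ↦ 1  ≥
So 4 of the 9 assignments meet the threshold.

4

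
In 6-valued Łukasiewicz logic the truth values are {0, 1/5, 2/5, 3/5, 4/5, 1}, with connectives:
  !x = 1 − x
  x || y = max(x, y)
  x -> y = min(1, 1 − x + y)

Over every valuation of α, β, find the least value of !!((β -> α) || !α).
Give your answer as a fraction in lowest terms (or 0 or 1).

3/5

Take α = 2/5, β = 4/5:
β -> α = 4/5 -> 2/5 = 3/5
!α = !2/5 = 3/5
(β -> α) || !α = 3/5 || 3/5 = 3/5
!((β -> α) || !α) = !3/5 = 2/5
!!((β -> α) || !α) = !2/5 = 3/5
No assignment yields a value below 3/5, so this is the minimum.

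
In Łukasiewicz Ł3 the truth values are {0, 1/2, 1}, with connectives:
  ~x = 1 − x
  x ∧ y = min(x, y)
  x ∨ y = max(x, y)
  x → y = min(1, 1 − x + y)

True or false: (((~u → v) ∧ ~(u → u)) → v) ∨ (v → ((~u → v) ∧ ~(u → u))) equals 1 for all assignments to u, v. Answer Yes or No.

u = 0, v = 0 ↦ 1
u = 0, v = 1/2 ↦ 1
u = 0, v = 1 ↦ 1
u = 1/2, v = 0 ↦ 1
u = 1/2, v = 1/2 ↦ 1
u = 1/2, v = 1 ↦ 1
u = 1, v = 0 ↦ 1
u = 1, v = 1/2 ↦ 1
u = 1, v = 1 ↦ 1
Every assignment gives a value ≥ 1.

Yes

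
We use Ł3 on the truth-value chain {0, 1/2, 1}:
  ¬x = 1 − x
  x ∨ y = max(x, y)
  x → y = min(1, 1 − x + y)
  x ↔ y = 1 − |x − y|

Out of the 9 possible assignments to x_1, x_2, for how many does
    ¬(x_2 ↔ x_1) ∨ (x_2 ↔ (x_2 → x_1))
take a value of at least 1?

4

x_1 = 0, x_2 = 0 ↦ 0  <
x_1 = 0, x_2 = 1/2 ↦ 1  ≥
x_1 = 0, x_2 = 1 ↦ 1  ≥
x_1 = 1/2, x_2 = 0 ↦ 1/2  <
x_1 = 1/2, x_2 = 1/2 ↦ 1/2  <
x_1 = 1/2, x_2 = 1 ↦ 1/2  <
x_1 = 1, x_2 = 0 ↦ 1  ≥
x_1 = 1, x_2 = 1/2 ↦ 1/2  <
x_1 = 1, x_2 = 1 ↦ 1  ≥
So 4 of the 9 assignments meet the threshold.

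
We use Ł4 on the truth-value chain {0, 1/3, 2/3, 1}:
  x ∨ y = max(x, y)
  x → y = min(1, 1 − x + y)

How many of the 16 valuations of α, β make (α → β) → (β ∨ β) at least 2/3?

12

α = 0, β = 0 ↦ 0  <
α = 0, β = 1/3 ↦ 1/3  <
α = 0, β = 2/3 ↦ 2/3  ≥
α = 0, β = 1 ↦ 1  ≥
α = 1/3, β = 0 ↦ 1/3  <
α = 1/3, β = 1/3 ↦ 1/3  <
α = 1/3, β = 2/3 ↦ 2/3  ≥
α = 1/3, β = 1 ↦ 1  ≥
α = 2/3, β = 0 ↦ 2/3  ≥
α = 2/3, β = 1/3 ↦ 2/3  ≥
α = 2/3, β = 2/3 ↦ 2/3  ≥
α = 2/3, β = 1 ↦ 1  ≥
α = 1, β = 0 ↦ 1  ≥
α = 1, β = 1/3 ↦ 1  ≥
α = 1, β = 2/3 ↦ 1  ≥
α = 1, β = 1 ↦ 1  ≥
So 12 of the 16 assignments meet the threshold.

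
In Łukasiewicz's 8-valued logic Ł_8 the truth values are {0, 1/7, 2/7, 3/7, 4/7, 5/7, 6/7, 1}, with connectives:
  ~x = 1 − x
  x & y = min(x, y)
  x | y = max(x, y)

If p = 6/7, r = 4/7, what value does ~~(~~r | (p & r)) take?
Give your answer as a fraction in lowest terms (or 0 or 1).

~r = ~4/7 = 3/7
~~r = ~3/7 = 4/7
p & r = 6/7 & 4/7 = 4/7
~~r | (p & r) = 4/7 | 4/7 = 4/7
~(~~r | (p & r)) = ~4/7 = 3/7
~~(~~r | (p & r)) = ~3/7 = 4/7

4/7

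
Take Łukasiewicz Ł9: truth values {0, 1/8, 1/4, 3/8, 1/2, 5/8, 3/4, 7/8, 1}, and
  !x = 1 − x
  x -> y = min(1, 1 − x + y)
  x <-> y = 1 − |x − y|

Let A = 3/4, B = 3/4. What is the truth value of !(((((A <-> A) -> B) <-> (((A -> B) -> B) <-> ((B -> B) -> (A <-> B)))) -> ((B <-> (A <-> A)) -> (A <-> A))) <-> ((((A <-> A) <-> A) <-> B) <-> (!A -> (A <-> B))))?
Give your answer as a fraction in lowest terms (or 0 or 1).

A <-> A = 3/4 <-> 3/4 = 1
(A <-> A) -> B = 1 -> 3/4 = 3/4
A -> B = 3/4 -> 3/4 = 1
(A -> B) -> B = 1 -> 3/4 = 3/4
B -> B = 3/4 -> 3/4 = 1
A <-> B = 3/4 <-> 3/4 = 1
(B -> B) -> (A <-> B) = 1 -> 1 = 1
((A -> B) -> B) <-> ((B -> B) -> (A <-> B)) = 3/4 <-> 1 = 3/4
((A <-> A) -> B) <-> (((A -> B) -> B) <-> ((B -> B) -> (A <-> B))) = 3/4 <-> 3/4 = 1
A <-> A = 3/4 <-> 3/4 = 1
B <-> (A <-> A) = 3/4 <-> 1 = 3/4
A <-> A = 3/4 <-> 3/4 = 1
(B <-> (A <-> A)) -> (A <-> A) = 3/4 -> 1 = 1
(((A <-> A) -> B) <-> (((A -> B) -> B) <-> ((B -> B) -> (A <-> B)))) -> ((B <-> (A <-> A)) -> (A <-> A)) = 1 -> 1 = 1
A <-> A = 3/4 <-> 3/4 = 1
(A <-> A) <-> A = 1 <-> 3/4 = 3/4
((A <-> A) <-> A) <-> B = 3/4 <-> 3/4 = 1
!A = !3/4 = 1/4
A <-> B = 3/4 <-> 3/4 = 1
!A -> (A <-> B) = 1/4 -> 1 = 1
(((A <-> A) <-> A) <-> B) <-> (!A -> (A <-> B)) = 1 <-> 1 = 1
((((A <-> A) -> B) <-> (((A -> B) -> B) <-> ((B -> B) -> (A <-> B)))) -> ((B <-> (A <-> A)) -> (A <-> A))) <-> ((((A <-> A) <-> A) <-> B) <-> (!A -> (A <-> B))) = 1 <-> 1 = 1
!(((((A <-> A) -> B) <-> (((A -> B) -> B) <-> ((B -> B) -> (A <-> B)))) -> ((B <-> (A <-> A)) -> (A <-> A))) <-> ((((A <-> A) <-> A) <-> B) <-> (!A -> (A <-> B)))) = !1 = 0

0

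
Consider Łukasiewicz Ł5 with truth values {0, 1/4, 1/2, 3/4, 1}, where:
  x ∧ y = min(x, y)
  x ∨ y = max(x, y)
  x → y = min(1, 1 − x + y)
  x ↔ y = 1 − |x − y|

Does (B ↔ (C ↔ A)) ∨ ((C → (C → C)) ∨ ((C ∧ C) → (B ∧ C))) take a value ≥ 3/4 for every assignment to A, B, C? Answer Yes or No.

At A = 3/4, B = 1/2, C = 0, for instance:
C ↔ A = 0 ↔ 3/4 = 1/4
B ↔ (C ↔ A) = 1/2 ↔ 1/4 = 3/4
C → C = 0 → 0 = 1
C → (C → C) = 0 → 1 = 1
C ∧ C = 0 ∧ 0 = 0
B ∧ C = 1/2 ∧ 0 = 0
(C ∧ C) → (B ∧ C) = 0 → 0 = 1
(C → (C → C)) ∨ ((C ∧ C) → (B ∧ C)) = 1 ∨ 1 = 1
(B ↔ (C ↔ A)) ∨ ((C → (C → C)) ∨ ((C ∧ C) → (B ∧ C))) = 3/4 ∨ 1 = 1
and checking the remaining 124 assignments likewise gives ≥ 3/4 in every case.

Yes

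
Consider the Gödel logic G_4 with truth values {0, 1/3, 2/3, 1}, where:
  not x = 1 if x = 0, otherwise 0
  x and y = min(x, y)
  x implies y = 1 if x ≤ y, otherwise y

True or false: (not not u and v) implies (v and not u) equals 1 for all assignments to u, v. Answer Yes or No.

No

Counterexample: take u = 1/3, v = 1/3.
not u = not 1/3 = 0
not not u = not 0 = 1
not not u and v = 1 and 1/3 = 1/3
not u = not 1/3 = 0
v and not u = 1/3 and 0 = 0
(not not u and v) implies (v and not u) = 1/3 implies 0 = 0
This gives 0 ≠ 1.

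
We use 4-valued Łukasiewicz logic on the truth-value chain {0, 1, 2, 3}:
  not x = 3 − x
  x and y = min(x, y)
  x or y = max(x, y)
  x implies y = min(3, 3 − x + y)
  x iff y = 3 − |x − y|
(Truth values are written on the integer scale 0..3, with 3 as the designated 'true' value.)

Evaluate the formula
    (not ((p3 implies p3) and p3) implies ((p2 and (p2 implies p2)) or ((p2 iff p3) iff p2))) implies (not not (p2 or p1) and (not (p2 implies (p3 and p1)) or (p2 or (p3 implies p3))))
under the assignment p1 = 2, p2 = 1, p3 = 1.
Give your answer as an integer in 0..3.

p3 implies p3 = 1 implies 1 = 3
(p3 implies p3) and p3 = 3 and 1 = 1
not ((p3 implies p3) and p3) = not 1 = 2
p2 implies p2 = 1 implies 1 = 3
p2 and (p2 implies p2) = 1 and 3 = 1
p2 iff p3 = 1 iff 1 = 3
(p2 iff p3) iff p2 = 3 iff 1 = 1
(p2 and (p2 implies p2)) or ((p2 iff p3) iff p2) = 1 or 1 = 1
not ((p3 implies p3) and p3) implies ((p2 and (p2 implies p2)) or ((p2 iff p3) iff p2)) = 2 implies 1 = 2
p2 or p1 = 1 or 2 = 2
not (p2 or p1) = not 2 = 1
not not (p2 or p1) = not 1 = 2
p3 and p1 = 1 and 2 = 1
p2 implies (p3 and p1) = 1 implies 1 = 3
not (p2 implies (p3 and p1)) = not 3 = 0
p3 implies p3 = 1 implies 1 = 3
p2 or (p3 implies p3) = 1 or 3 = 3
not (p2 implies (p3 and p1)) or (p2 or (p3 implies p3)) = 0 or 3 = 3
not not (p2 or p1) and (not (p2 implies (p3 and p1)) or (p2 or (p3 implies p3))) = 2 and 3 = 2
(not ((p3 implies p3) and p3) implies ((p2 and (p2 implies p2)) or ((p2 iff p3) iff p2))) implies (not not (p2 or p1) and (not (p2 implies (p3 and p1)) or (p2 or (p3 implies p3)))) = 2 implies 2 = 3

3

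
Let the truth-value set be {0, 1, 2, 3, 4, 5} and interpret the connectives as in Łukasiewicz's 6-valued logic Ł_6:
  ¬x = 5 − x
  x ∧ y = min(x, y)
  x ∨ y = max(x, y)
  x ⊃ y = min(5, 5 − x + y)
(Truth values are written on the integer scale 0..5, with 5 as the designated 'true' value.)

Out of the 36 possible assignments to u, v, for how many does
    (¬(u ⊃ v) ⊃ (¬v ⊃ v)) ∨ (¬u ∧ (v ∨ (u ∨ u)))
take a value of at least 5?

value 5: 29 assignments (counts)
value 4: 2 assignments
value 3: 2 assignments
value 2: 1 assignment
value 1: 1 assignment
value 0: 1 assignment
So 29 of the 36 assignments meet the threshold.

29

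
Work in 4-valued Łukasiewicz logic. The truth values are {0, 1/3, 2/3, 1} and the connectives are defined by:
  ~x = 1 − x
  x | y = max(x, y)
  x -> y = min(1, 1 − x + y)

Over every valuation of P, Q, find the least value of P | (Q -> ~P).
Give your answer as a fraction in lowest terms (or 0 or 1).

2/3

Take P = 1/3, Q = 1:
~P = ~1/3 = 2/3
Q -> ~P = 1 -> 2/3 = 2/3
P | (Q -> ~P) = 1/3 | 2/3 = 2/3
No assignment yields a value below 2/3, so this is the minimum.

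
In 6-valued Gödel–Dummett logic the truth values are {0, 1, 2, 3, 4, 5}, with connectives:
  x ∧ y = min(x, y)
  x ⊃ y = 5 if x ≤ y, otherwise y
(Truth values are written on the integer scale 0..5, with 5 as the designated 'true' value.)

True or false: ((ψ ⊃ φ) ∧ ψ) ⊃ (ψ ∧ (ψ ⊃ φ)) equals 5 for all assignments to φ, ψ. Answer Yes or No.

Yes

At φ = 2, ψ = 2, for instance:
ψ ⊃ φ = 2 ⊃ 2 = 5
(ψ ⊃ φ) ∧ ψ = 5 ∧ 2 = 2
ψ ∧ (ψ ⊃ φ) = 2 ∧ 5 = 2
((ψ ⊃ φ) ∧ ψ) ⊃ (ψ ∧ (ψ ⊃ φ)) = 2 ⊃ 2 = 5
and checking the remaining 35 assignments likewise gives ≥ 5 in every case.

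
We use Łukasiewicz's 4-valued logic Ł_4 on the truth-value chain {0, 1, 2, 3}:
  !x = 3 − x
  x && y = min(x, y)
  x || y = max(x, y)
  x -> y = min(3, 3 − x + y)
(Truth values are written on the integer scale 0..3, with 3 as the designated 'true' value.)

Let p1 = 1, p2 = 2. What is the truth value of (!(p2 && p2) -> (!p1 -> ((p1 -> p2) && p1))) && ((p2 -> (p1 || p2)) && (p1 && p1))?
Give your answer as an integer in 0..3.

1

p2 && p2 = 2 && 2 = 2
!(p2 && p2) = !2 = 1
!p1 = !1 = 2
p1 -> p2 = 1 -> 2 = 3
(p1 -> p2) && p1 = 3 && 1 = 1
!p1 -> ((p1 -> p2) && p1) = 2 -> 1 = 2
!(p2 && p2) -> (!p1 -> ((p1 -> p2) && p1)) = 1 -> 2 = 3
p1 || p2 = 1 || 2 = 2
p2 -> (p1 || p2) = 2 -> 2 = 3
p1 && p1 = 1 && 1 = 1
(p2 -> (p1 || p2)) && (p1 && p1) = 3 && 1 = 1
(!(p2 && p2) -> (!p1 -> ((p1 -> p2) && p1))) && ((p2 -> (p1 || p2)) && (p1 && p1)) = 3 && 1 = 1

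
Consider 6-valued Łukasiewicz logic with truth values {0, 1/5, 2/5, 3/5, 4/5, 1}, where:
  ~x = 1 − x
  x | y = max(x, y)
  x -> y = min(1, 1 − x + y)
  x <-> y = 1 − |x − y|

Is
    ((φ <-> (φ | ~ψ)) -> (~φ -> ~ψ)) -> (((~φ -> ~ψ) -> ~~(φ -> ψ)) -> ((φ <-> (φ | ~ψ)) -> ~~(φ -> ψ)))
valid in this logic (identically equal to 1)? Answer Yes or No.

At φ = 3/5, ψ = 4/5, for instance:
~ψ = ~4/5 = 1/5
φ | ~ψ = 3/5 | 1/5 = 3/5
φ <-> (φ | ~ψ) = 3/5 <-> 3/5 = 1
~φ = ~3/5 = 2/5
~ψ = ~4/5 = 1/5
~φ -> ~ψ = 2/5 -> 1/5 = 4/5
(φ <-> (φ | ~ψ)) -> (~φ -> ~ψ) = 1 -> 4/5 = 4/5
φ -> ψ = 3/5 -> 4/5 = 1
~(φ -> ψ) = ~1 = 0
~~(φ -> ψ) = ~0 = 1
(~φ -> ~ψ) -> ~~(φ -> ψ) = 4/5 -> 1 = 1
(φ <-> (φ | ~ψ)) -> ~~(φ -> ψ) = 1 -> 1 = 1
((~φ -> ~ψ) -> ~~(φ -> ψ)) -> ((φ <-> (φ | ~ψ)) -> ~~(φ -> ψ)) = 1 -> 1 = 1
((φ <-> (φ | ~ψ)) -> (~φ -> ~ψ)) -> (((~φ -> ~ψ) -> ~~(φ -> ψ)) -> ((φ <-> (φ | ~ψ)) -> ~~(φ -> ψ))) = 4/5 -> 1 = 1
and checking the remaining 35 assignments likewise gives ≥ 1 in every case.

Yes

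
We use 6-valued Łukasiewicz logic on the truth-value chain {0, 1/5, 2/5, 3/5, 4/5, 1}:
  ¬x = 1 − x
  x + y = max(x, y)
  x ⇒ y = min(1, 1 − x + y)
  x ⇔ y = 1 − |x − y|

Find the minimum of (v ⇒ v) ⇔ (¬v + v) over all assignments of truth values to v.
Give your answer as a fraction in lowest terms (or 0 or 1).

3/5

Take v = 2/5:
v ⇒ v = 2/5 ⇒ 2/5 = 1
¬v = ¬2/5 = 3/5
¬v + v = 3/5 + 2/5 = 3/5
(v ⇒ v) ⇔ (¬v + v) = 1 ⇔ 3/5 = 3/5
No assignment yields a value below 3/5, so this is the minimum.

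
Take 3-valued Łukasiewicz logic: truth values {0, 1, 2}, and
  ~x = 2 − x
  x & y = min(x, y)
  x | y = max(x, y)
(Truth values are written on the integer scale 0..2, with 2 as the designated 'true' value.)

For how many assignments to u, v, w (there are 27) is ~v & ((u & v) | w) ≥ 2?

value 2: 3 assignments (counts)
value 1: 11 assignments
value 0: 13 assignments
So 3 of the 27 assignments meet the threshold.

3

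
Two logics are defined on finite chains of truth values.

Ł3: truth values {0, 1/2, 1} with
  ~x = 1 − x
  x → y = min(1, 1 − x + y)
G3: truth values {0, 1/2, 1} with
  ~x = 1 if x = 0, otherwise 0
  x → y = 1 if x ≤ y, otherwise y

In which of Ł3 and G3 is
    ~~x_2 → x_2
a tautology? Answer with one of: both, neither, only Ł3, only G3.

only Ł3

In Ł3: every assignment gives 1 — tautology.
In G3: at x_2 = 1/2 the value is 1/2 — not a tautology.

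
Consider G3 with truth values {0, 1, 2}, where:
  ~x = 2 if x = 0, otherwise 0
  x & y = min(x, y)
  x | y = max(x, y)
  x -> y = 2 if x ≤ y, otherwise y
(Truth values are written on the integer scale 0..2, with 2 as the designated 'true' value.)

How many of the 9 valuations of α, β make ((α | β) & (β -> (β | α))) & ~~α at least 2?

4

α = 0, β = 0 ↦ 0  <
α = 0, β = 1 ↦ 0  <
α = 0, β = 2 ↦ 0  <
α = 1, β = 0 ↦ 1  <
α = 1, β = 1 ↦ 1  <
α = 1, β = 2 ↦ 2  ≥
α = 2, β = 0 ↦ 2  ≥
α = 2, β = 1 ↦ 2  ≥
α = 2, β = 2 ↦ 2  ≥
So 4 of the 9 assignments meet the threshold.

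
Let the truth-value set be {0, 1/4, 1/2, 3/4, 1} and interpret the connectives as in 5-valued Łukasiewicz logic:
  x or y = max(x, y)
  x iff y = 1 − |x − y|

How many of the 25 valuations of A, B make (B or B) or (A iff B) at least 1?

9

value 1: 9 assignments (counts)
value 3/4: 9 assignments
value 1/2: 4 assignments
value 1/4: 2 assignments
value 0: 1 assignment
So 9 of the 25 assignments meet the threshold.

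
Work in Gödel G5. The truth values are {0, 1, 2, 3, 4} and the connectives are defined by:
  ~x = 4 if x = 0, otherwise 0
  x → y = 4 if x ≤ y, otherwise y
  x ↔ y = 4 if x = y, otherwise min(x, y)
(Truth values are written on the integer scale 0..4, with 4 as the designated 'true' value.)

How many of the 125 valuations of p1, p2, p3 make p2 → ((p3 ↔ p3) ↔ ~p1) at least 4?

45

value 4: 45 assignments (counts)
value 0: 80 assignments
So 45 of the 125 assignments meet the threshold.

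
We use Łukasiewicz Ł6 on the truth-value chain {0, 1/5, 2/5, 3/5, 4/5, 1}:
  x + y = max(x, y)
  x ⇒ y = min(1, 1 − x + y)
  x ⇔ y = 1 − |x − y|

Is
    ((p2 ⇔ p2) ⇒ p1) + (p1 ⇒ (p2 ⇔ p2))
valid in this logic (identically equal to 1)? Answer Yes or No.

Yes

At p1 = 4/5, p2 = 2/5, for instance:
p2 ⇔ p2 = 2/5 ⇔ 2/5 = 1
(p2 ⇔ p2) ⇒ p1 = 1 ⇒ 4/5 = 4/5
p1 ⇒ (p2 ⇔ p2) = 4/5 ⇒ 1 = 1
((p2 ⇔ p2) ⇒ p1) + (p1 ⇒ (p2 ⇔ p2)) = 4/5 + 1 = 1
and checking the remaining 35 assignments likewise gives ≥ 1 in every case.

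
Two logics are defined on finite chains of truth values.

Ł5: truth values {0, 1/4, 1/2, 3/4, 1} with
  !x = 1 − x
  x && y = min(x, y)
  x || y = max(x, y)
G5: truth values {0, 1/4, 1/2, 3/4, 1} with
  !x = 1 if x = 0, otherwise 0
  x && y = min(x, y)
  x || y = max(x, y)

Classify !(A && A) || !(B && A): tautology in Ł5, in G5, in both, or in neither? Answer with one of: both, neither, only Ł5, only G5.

neither

In Ł5: at A = 1/4, B = 1/4 the value is 3/4 — not a tautology.
In G5: at A = 1/4, B = 1/4 the value is 0 — not a tautology.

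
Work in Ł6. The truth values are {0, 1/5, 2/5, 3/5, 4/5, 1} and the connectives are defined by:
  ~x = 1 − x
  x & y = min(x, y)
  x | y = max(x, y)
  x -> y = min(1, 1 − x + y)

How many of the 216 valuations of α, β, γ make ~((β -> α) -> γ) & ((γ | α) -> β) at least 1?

6

value 1: 6 assignments (counts)
value 4/5: 21 assignments
value 3/5: 32 assignments
value 2/5: 39 assignments
value 1/5: 42 assignments
value 0: 76 assignments
So 6 of the 216 assignments meet the threshold.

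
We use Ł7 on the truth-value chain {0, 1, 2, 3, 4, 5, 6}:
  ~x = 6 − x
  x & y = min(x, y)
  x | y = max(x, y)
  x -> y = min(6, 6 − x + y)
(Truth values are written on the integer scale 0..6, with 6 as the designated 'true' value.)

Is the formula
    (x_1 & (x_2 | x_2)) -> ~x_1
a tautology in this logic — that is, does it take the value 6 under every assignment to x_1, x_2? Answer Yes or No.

No

Counterexample: take x_1 = 4, x_2 = 3.
x_2 | x_2 = 3 | 3 = 3
x_1 & (x_2 | x_2) = 4 & 3 = 3
~x_1 = ~4 = 2
(x_1 & (x_2 | x_2)) -> ~x_1 = 3 -> 2 = 5
This gives 5 ≠ 6.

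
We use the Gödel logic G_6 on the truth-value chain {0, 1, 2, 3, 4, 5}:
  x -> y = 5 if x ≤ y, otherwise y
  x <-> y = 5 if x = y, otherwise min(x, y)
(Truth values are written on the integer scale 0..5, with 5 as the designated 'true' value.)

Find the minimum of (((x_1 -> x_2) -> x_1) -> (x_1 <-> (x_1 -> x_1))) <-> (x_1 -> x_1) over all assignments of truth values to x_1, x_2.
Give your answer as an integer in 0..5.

1

Take x_1 = 1, x_2 = 0:
x_1 -> x_2 = 1 -> 0 = 0
(x_1 -> x_2) -> x_1 = 0 -> 1 = 5
x_1 -> x_1 = 1 -> 1 = 5
x_1 <-> (x_1 -> x_1) = 1 <-> 5 = 1
((x_1 -> x_2) -> x_1) -> (x_1 <-> (x_1 -> x_1)) = 5 -> 1 = 1
x_1 -> x_1 = 1 -> 1 = 5
(((x_1 -> x_2) -> x_1) -> (x_1 <-> (x_1 -> x_1))) <-> (x_1 -> x_1) = 1 <-> 5 = 1
No assignment yields a value below 1, so this is the minimum.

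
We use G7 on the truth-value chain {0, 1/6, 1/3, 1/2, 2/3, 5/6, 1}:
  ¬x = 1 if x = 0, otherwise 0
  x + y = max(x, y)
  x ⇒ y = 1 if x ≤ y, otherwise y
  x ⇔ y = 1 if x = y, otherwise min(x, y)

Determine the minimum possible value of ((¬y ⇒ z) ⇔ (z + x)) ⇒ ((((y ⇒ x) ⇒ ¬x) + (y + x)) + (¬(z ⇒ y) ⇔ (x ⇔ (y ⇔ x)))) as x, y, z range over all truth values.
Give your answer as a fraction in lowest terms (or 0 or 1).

1/6

Take x = 1/6, y = 0, z = 1/6:
¬y = ¬0 = 1
¬y ⇒ z = 1 ⇒ 1/6 = 1/6
z + x = 1/6 + 1/6 = 1/6
(¬y ⇒ z) ⇔ (z + x) = 1/6 ⇔ 1/6 = 1
y ⇒ x = 0 ⇒ 1/6 = 1
¬x = ¬1/6 = 0
(y ⇒ x) ⇒ ¬x = 1 ⇒ 0 = 0
y + x = 0 + 1/6 = 1/6
((y ⇒ x) ⇒ ¬x) + (y + x) = 0 + 1/6 = 1/6
z ⇒ y = 1/6 ⇒ 0 = 0
¬(z ⇒ y) = ¬0 = 1
y ⇔ x = 0 ⇔ 1/6 = 0
x ⇔ (y ⇔ x) = 1/6 ⇔ 0 = 0
¬(z ⇒ y) ⇔ (x ⇔ (y ⇔ x)) = 1 ⇔ 0 = 0
(((y ⇒ x) ⇒ ¬x) + (y + x)) + (¬(z ⇒ y) ⇔ (x ⇔ (y ⇔ x))) = 1/6 + 0 = 1/6
((¬y ⇒ z) ⇔ (z + x)) ⇒ ((((y ⇒ x) ⇒ ¬x) + (y + x)) + (¬(z ⇒ y) ⇔ (x ⇔ (y ⇔ x)))) = 1 ⇒ 1/6 = 1/6
No assignment yields a value below 1/6, so this is the minimum.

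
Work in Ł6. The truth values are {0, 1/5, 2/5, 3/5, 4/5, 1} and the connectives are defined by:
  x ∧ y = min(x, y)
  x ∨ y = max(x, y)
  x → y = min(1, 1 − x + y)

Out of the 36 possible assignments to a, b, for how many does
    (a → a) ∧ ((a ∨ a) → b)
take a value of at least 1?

21

value 1: 21 assignments (counts)
value 4/5: 5 assignments
value 3/5: 4 assignments
value 2/5: 3 assignments
value 1/5: 2 assignments
value 0: 1 assignment
So 21 of the 36 assignments meet the threshold.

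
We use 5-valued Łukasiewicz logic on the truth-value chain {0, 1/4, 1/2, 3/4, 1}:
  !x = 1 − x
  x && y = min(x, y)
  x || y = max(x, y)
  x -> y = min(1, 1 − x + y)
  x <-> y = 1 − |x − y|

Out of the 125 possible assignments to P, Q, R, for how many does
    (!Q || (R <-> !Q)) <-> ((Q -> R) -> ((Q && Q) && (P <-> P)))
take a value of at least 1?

20

value 1: 20 assignments (counts)
value 3/4: 30 assignments
value 1/2: 35 assignments
value 1/4: 10 assignments
value 0: 30 assignments
So 20 of the 125 assignments meet the threshold.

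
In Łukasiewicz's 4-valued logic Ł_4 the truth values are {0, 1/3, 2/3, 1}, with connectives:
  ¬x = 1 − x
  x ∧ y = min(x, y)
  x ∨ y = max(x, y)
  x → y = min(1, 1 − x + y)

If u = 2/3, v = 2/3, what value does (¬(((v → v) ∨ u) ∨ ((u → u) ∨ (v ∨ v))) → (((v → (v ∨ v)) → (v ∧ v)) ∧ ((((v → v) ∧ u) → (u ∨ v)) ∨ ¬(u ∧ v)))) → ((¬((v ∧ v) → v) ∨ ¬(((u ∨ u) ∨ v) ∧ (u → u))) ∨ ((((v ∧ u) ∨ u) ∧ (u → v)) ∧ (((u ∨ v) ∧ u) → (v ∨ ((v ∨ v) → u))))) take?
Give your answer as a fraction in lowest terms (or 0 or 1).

2/3

v → v = 2/3 → 2/3 = 1
(v → v) ∨ u = 1 ∨ 2/3 = 1
u → u = 2/3 → 2/3 = 1
v ∨ v = 2/3 ∨ 2/3 = 2/3
(u → u) ∨ (v ∨ v) = 1 ∨ 2/3 = 1
((v → v) ∨ u) ∨ ((u → u) ∨ (v ∨ v)) = 1 ∨ 1 = 1
¬(((v → v) ∨ u) ∨ ((u → u) ∨ (v ∨ v))) = ¬1 = 0
v ∨ v = 2/3 ∨ 2/3 = 2/3
v → (v ∨ v) = 2/3 → 2/3 = 1
v ∧ v = 2/3 ∧ 2/3 = 2/3
(v → (v ∨ v)) → (v ∧ v) = 1 → 2/3 = 2/3
v → v = 2/3 → 2/3 = 1
(v → v) ∧ u = 1 ∧ 2/3 = 2/3
u ∨ v = 2/3 ∨ 2/3 = 2/3
((v → v) ∧ u) → (u ∨ v) = 2/3 → 2/3 = 1
u ∧ v = 2/3 ∧ 2/3 = 2/3
¬(u ∧ v) = ¬2/3 = 1/3
(((v → v) ∧ u) → (u ∨ v)) ∨ ¬(u ∧ v) = 1 ∨ 1/3 = 1
((v → (v ∨ v)) → (v ∧ v)) ∧ ((((v → v) ∧ u) → (u ∨ v)) ∨ ¬(u ∧ v)) = 2/3 ∧ 1 = 2/3
¬(((v → v) ∨ u) ∨ ((u → u) ∨ (v ∨ v))) → (((v → (v ∨ v)) → (v ∧ v)) ∧ ((((v → v) ∧ u) → (u ∨ v)) ∨ ¬(u ∧ v))) = 0 → 2/3 = 1
v ∧ v = 2/3 ∧ 2/3 = 2/3
(v ∧ v) → v = 2/3 → 2/3 = 1
¬((v ∧ v) → v) = ¬1 = 0
u ∨ u = 2/3 ∨ 2/3 = 2/3
(u ∨ u) ∨ v = 2/3 ∨ 2/3 = 2/3
u → u = 2/3 → 2/3 = 1
((u ∨ u) ∨ v) ∧ (u → u) = 2/3 ∧ 1 = 2/3
¬(((u ∨ u) ∨ v) ∧ (u → u)) = ¬2/3 = 1/3
¬((v ∧ v) → v) ∨ ¬(((u ∨ u) ∨ v) ∧ (u → u)) = 0 ∨ 1/3 = 1/3
v ∧ u = 2/3 ∧ 2/3 = 2/3
(v ∧ u) ∨ u = 2/3 ∨ 2/3 = 2/3
u → v = 2/3 → 2/3 = 1
((v ∧ u) ∨ u) ∧ (u → v) = 2/3 ∧ 1 = 2/3
u ∨ v = 2/3 ∨ 2/3 = 2/3
(u ∨ v) ∧ u = 2/3 ∧ 2/3 = 2/3
v ∨ v = 2/3 ∨ 2/3 = 2/3
(v ∨ v) → u = 2/3 → 2/3 = 1
v ∨ ((v ∨ v) → u) = 2/3 ∨ 1 = 1
((u ∨ v) ∧ u) → (v ∨ ((v ∨ v) → u)) = 2/3 → 1 = 1
(((v ∧ u) ∨ u) ∧ (u → v)) ∧ (((u ∨ v) ∧ u) → (v ∨ ((v ∨ v) → u))) = 2/3 ∧ 1 = 2/3
(¬((v ∧ v) → v) ∨ ¬(((u ∨ u) ∨ v) ∧ (u → u))) ∨ ((((v ∧ u) ∨ u) ∧ (u → v)) ∧ (((u ∨ v) ∧ u) → (v ∨ ((v ∨ v) → u)))) = 1/3 ∨ 2/3 = 2/3
(¬(((v → v) ∨ u) ∨ ((u → u) ∨ (v ∨ v))) → (((v → (v ∨ v)) → (v ∧ v)) ∧ ((((v → v) ∧ u) → (u ∨ v)) ∨ ¬(u ∧ v)))) → ((¬((v ∧ v) → v) ∨ ¬(((u ∨ u) ∨ v) ∧ (u → u))) ∨ ((((v ∧ u) ∨ u) ∧ (u → v)) ∧ (((u ∨ v) ∧ u) → (v ∨ ((v ∨ v) → u))))) = 1 → 2/3 = 2/3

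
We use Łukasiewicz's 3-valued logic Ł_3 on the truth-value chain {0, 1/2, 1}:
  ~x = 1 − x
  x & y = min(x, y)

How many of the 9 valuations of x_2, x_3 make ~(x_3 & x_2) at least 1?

x_2 = 0, x_3 = 0 ↦ 1  ≥
x_2 = 0, x_3 = 1/2 ↦ 1  ≥
x_2 = 0, x_3 = 1 ↦ 1  ≥
x_2 = 1/2, x_3 = 0 ↦ 1  ≥
x_2 = 1/2, x_3 = 1/2 ↦ 1/2  <
x_2 = 1/2, x_3 = 1 ↦ 1/2  <
x_2 = 1, x_3 = 0 ↦ 1  ≥
x_2 = 1, x_3 = 1/2 ↦ 1/2  <
x_2 = 1, x_3 = 1 ↦ 0  <
So 5 of the 9 assignments meet the threshold.

5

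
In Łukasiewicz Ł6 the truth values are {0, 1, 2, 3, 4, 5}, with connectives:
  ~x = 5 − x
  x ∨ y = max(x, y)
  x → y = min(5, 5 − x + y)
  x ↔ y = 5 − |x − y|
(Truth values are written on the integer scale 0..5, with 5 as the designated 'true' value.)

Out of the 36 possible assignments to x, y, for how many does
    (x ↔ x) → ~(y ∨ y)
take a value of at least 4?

value 5: 6 assignments (counts)
value 4: 6 assignments (counts)
value 3: 6 assignments
value 2: 6 assignments
value 1: 6 assignments
value 0: 6 assignments
So 12 of the 36 assignments meet the threshold.

12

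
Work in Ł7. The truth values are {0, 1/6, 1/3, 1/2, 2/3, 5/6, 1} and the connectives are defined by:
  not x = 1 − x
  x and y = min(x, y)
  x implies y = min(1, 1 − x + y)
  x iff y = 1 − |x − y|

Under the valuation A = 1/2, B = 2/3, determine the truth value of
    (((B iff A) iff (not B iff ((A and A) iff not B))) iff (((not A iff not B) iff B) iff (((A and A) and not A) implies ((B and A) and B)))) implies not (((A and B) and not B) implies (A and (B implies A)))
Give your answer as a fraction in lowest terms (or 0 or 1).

1/6

B iff A = 2/3 iff 1/2 = 5/6
not B = not 2/3 = 1/3
A and A = 1/2 and 1/2 = 1/2
not B = not 2/3 = 1/3
(A and A) iff not B = 1/2 iff 1/3 = 5/6
not B iff ((A and A) iff not B) = 1/3 iff 5/6 = 1/2
(B iff A) iff (not B iff ((A and A) iff not B)) = 5/6 iff 1/2 = 2/3
not A = not 1/2 = 1/2
not B = not 2/3 = 1/3
not A iff not B = 1/2 iff 1/3 = 5/6
(not A iff not B) iff B = 5/6 iff 2/3 = 5/6
A and A = 1/2 and 1/2 = 1/2
not A = not 1/2 = 1/2
(A and A) and not A = 1/2 and 1/2 = 1/2
B and A = 2/3 and 1/2 = 1/2
(B and A) and B = 1/2 and 2/3 = 1/2
((A and A) and not A) implies ((B and A) and B) = 1/2 implies 1/2 = 1
((not A iff not B) iff B) iff (((A and A) and not A) implies ((B and A) and B)) = 5/6 iff 1 = 5/6
((B iff A) iff (not B iff ((A and A) iff not B))) iff (((not A iff not B) iff B) iff (((A and A) and not A) implies ((B and A) and B))) = 2/3 iff 5/6 = 5/6
A and B = 1/2 and 2/3 = 1/2
not B = not 2/3 = 1/3
(A and B) and not B = 1/2 and 1/3 = 1/3
B implies A = 2/3 implies 1/2 = 5/6
A and (B implies A) = 1/2 and 5/6 = 1/2
((A and B) and not B) implies (A and (B implies A)) = 1/3 implies 1/2 = 1
not (((A and B) and not B) implies (A and (B implies A))) = not 1 = 0
(((B iff A) iff (not B iff ((A and A) iff not B))) iff (((not A iff not B) iff B) iff (((A and A) and not A) implies ((B and A) and B)))) implies not (((A and B) and not B) implies (A and (B implies A))) = 5/6 implies 0 = 1/6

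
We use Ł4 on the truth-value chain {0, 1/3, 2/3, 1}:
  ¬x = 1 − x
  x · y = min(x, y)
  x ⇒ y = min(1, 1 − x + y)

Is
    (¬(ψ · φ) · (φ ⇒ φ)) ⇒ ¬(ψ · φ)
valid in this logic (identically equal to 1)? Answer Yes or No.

Yes

φ = 0, ψ = 0 ↦ 1
φ = 0, ψ = 1/3 ↦ 1
φ = 0, ψ = 2/3 ↦ 1
φ = 0, ψ = 1 ↦ 1
φ = 1/3, ψ = 0 ↦ 1
φ = 1/3, ψ = 1/3 ↦ 1
φ = 1/3, ψ = 2/3 ↦ 1
φ = 1/3, ψ = 1 ↦ 1
φ = 2/3, ψ = 0 ↦ 1
φ = 2/3, ψ = 1/3 ↦ 1
φ = 2/3, ψ = 2/3 ↦ 1
φ = 2/3, ψ = 1 ↦ 1
φ = 1, ψ = 0 ↦ 1
φ = 1, ψ = 1/3 ↦ 1
φ = 1, ψ = 2/3 ↦ 1
φ = 1, ψ = 1 ↦ 1
Every assignment gives a value ≥ 1.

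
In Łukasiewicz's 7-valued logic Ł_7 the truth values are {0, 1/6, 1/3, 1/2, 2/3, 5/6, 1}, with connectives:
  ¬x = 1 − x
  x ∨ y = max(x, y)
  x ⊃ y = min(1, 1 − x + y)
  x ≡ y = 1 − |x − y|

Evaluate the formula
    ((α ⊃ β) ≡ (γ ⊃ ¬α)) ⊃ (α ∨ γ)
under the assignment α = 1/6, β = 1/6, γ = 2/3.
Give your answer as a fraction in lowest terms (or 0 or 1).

α ⊃ β = 1/6 ⊃ 1/6 = 1
¬α = ¬1/6 = 5/6
γ ⊃ ¬α = 2/3 ⊃ 5/6 = 1
(α ⊃ β) ≡ (γ ⊃ ¬α) = 1 ≡ 1 = 1
α ∨ γ = 1/6 ∨ 2/3 = 2/3
((α ⊃ β) ≡ (γ ⊃ ¬α)) ⊃ (α ∨ γ) = 1 ⊃ 2/3 = 2/3

2/3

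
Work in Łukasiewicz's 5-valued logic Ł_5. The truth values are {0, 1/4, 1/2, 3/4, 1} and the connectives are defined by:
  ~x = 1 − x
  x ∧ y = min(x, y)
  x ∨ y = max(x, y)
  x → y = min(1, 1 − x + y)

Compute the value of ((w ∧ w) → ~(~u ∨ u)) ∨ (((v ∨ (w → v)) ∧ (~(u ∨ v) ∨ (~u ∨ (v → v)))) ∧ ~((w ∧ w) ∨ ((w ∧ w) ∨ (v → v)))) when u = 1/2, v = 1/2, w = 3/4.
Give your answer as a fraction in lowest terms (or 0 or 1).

3/4

w ∧ w = 3/4 ∧ 3/4 = 3/4
~u = ~1/2 = 1/2
~u ∨ u = 1/2 ∨ 1/2 = 1/2
~(~u ∨ u) = ~1/2 = 1/2
(w ∧ w) → ~(~u ∨ u) = 3/4 → 1/2 = 3/4
w → v = 3/4 → 1/2 = 3/4
v ∨ (w → v) = 1/2 ∨ 3/4 = 3/4
u ∨ v = 1/2 ∨ 1/2 = 1/2
~(u ∨ v) = ~1/2 = 1/2
~u = ~1/2 = 1/2
v → v = 1/2 → 1/2 = 1
~u ∨ (v → v) = 1/2 ∨ 1 = 1
~(u ∨ v) ∨ (~u ∨ (v → v)) = 1/2 ∨ 1 = 1
(v ∨ (w → v)) ∧ (~(u ∨ v) ∨ (~u ∨ (v → v))) = 3/4 ∧ 1 = 3/4
w ∧ w = 3/4 ∧ 3/4 = 3/4
w ∧ w = 3/4 ∧ 3/4 = 3/4
v → v = 1/2 → 1/2 = 1
(w ∧ w) ∨ (v → v) = 3/4 ∨ 1 = 1
(w ∧ w) ∨ ((w ∧ w) ∨ (v → v)) = 3/4 ∨ 1 = 1
~((w ∧ w) ∨ ((w ∧ w) ∨ (v → v))) = ~1 = 0
((v ∨ (w → v)) ∧ (~(u ∨ v) ∨ (~u ∨ (v → v)))) ∧ ~((w ∧ w) ∨ ((w ∧ w) ∨ (v → v))) = 3/4 ∧ 0 = 0
((w ∧ w) → ~(~u ∨ u)) ∨ (((v ∨ (w → v)) ∧ (~(u ∨ v) ∨ (~u ∨ (v → v)))) ∧ ~((w ∧ w) ∨ ((w ∧ w) ∨ (v → v)))) = 3/4 ∨ 0 = 3/4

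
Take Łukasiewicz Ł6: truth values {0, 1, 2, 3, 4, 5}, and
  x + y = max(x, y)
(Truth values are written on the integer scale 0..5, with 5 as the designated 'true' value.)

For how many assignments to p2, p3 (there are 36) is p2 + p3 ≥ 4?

20

value 5: 11 assignments (counts)
value 4: 9 assignments (counts)
value 3: 7 assignments
value 2: 5 assignments
value 1: 3 assignments
value 0: 1 assignment
So 20 of the 36 assignments meet the threshold.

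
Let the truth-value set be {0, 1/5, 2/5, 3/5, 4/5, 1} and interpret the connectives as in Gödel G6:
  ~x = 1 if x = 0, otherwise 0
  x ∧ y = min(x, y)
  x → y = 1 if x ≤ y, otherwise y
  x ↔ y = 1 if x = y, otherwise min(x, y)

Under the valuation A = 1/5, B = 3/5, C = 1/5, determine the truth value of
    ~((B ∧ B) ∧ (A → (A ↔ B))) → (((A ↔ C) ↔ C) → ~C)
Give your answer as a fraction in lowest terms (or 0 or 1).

1

B ∧ B = 3/5 ∧ 3/5 = 3/5
A ↔ B = 1/5 ↔ 3/5 = 1/5
A → (A ↔ B) = 1/5 → 1/5 = 1
(B ∧ B) ∧ (A → (A ↔ B)) = 3/5 ∧ 1 = 3/5
~((B ∧ B) ∧ (A → (A ↔ B))) = ~3/5 = 0
A ↔ C = 1/5 ↔ 1/5 = 1
(A ↔ C) ↔ C = 1 ↔ 1/5 = 1/5
~C = ~1/5 = 0
((A ↔ C) ↔ C) → ~C = 1/5 → 0 = 0
~((B ∧ B) ∧ (A → (A ↔ B))) → (((A ↔ C) ↔ C) → ~C) = 0 → 0 = 1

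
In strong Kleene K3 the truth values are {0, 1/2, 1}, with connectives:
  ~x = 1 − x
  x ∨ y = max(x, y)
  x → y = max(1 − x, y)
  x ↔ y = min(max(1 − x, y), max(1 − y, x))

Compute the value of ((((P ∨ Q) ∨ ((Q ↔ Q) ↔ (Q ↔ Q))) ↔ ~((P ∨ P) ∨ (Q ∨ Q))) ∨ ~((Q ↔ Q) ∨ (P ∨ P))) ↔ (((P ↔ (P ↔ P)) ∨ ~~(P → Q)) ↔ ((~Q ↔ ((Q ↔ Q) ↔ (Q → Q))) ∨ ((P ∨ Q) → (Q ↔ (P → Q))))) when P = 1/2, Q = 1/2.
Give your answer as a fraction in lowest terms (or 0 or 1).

1/2

P ∨ Q = 1/2 ∨ 1/2 = 1/2
Q ↔ Q = 1/2 ↔ 1/2 = 1/2
Q ↔ Q = 1/2 ↔ 1/2 = 1/2
(Q ↔ Q) ↔ (Q ↔ Q) = 1/2 ↔ 1/2 = 1/2
(P ∨ Q) ∨ ((Q ↔ Q) ↔ (Q ↔ Q)) = 1/2 ∨ 1/2 = 1/2
P ∨ P = 1/2 ∨ 1/2 = 1/2
Q ∨ Q = 1/2 ∨ 1/2 = 1/2
(P ∨ P) ∨ (Q ∨ Q) = 1/2 ∨ 1/2 = 1/2
~((P ∨ P) ∨ (Q ∨ Q)) = ~1/2 = 1/2
((P ∨ Q) ∨ ((Q ↔ Q) ↔ (Q ↔ Q))) ↔ ~((P ∨ P) ∨ (Q ∨ Q)) = 1/2 ↔ 1/2 = 1/2
Q ↔ Q = 1/2 ↔ 1/2 = 1/2
P ∨ P = 1/2 ∨ 1/2 = 1/2
(Q ↔ Q) ∨ (P ∨ P) = 1/2 ∨ 1/2 = 1/2
~((Q ↔ Q) ∨ (P ∨ P)) = ~1/2 = 1/2
(((P ∨ Q) ∨ ((Q ↔ Q) ↔ (Q ↔ Q))) ↔ ~((P ∨ P) ∨ (Q ∨ Q))) ∨ ~((Q ↔ Q) ∨ (P ∨ P)) = 1/2 ∨ 1/2 = 1/2
P ↔ P = 1/2 ↔ 1/2 = 1/2
P ↔ (P ↔ P) = 1/2 ↔ 1/2 = 1/2
P → Q = 1/2 → 1/2 = 1/2
~(P → Q) = ~1/2 = 1/2
~~(P → Q) = ~1/2 = 1/2
(P ↔ (P ↔ P)) ∨ ~~(P → Q) = 1/2 ∨ 1/2 = 1/2
~Q = ~1/2 = 1/2
Q ↔ Q = 1/2 ↔ 1/2 = 1/2
Q → Q = 1/2 → 1/2 = 1/2
(Q ↔ Q) ↔ (Q → Q) = 1/2 ↔ 1/2 = 1/2
~Q ↔ ((Q ↔ Q) ↔ (Q → Q)) = 1/2 ↔ 1/2 = 1/2
P ∨ Q = 1/2 ∨ 1/2 = 1/2
P → Q = 1/2 → 1/2 = 1/2
Q ↔ (P → Q) = 1/2 ↔ 1/2 = 1/2
(P ∨ Q) → (Q ↔ (P → Q)) = 1/2 → 1/2 = 1/2
(~Q ↔ ((Q ↔ Q) ↔ (Q → Q))) ∨ ((P ∨ Q) → (Q ↔ (P → Q))) = 1/2 ∨ 1/2 = 1/2
((P ↔ (P ↔ P)) ∨ ~~(P → Q)) ↔ ((~Q ↔ ((Q ↔ Q) ↔ (Q → Q))) ∨ ((P ∨ Q) → (Q ↔ (P → Q)))) = 1/2 ↔ 1/2 = 1/2
((((P ∨ Q) ∨ ((Q ↔ Q) ↔ (Q ↔ Q))) ↔ ~((P ∨ P) ∨ (Q ∨ Q))) ∨ ~((Q ↔ Q) ∨ (P ∨ P))) ↔ (((P ↔ (P ↔ P)) ∨ ~~(P → Q)) ↔ ((~Q ↔ ((Q ↔ Q) ↔ (Q → Q))) ∨ ((P ∨ Q) → (Q ↔ (P → Q))))) = 1/2 ↔ 1/2 = 1/2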